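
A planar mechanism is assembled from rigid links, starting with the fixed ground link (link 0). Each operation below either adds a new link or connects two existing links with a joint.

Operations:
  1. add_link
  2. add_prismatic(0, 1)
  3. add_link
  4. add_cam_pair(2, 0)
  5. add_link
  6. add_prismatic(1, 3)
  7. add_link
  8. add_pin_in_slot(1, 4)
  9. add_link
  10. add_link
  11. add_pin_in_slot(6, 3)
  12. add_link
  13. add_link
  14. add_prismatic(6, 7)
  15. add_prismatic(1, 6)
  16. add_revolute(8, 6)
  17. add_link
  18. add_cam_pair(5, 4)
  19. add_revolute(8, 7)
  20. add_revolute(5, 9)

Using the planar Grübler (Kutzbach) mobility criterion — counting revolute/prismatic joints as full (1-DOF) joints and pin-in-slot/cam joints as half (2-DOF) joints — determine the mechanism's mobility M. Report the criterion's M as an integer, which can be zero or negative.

ground; <1,0,0>
#1 <2,0,0>
P:0↔1 J1 <2,1,0>
#2 <3,1,0>
C:2↔0 J2 <3,1,1>
#3 <4,1,1>
P:1↔3 J1 <4,2,1>
#4 <5,2,1>
PS:1↔4 J2 <5,2,2>
#5 <6,2,2>
#6 <7,2,2>
PS:6↔3 J2 <7,2,3>
#7 <8,2,3>
#8 <9,2,3>
P:6↔7 J1 <9,3,3>
P:1↔6 J1 <9,4,3>
R:8↔6 J1 <9,5,3>
#9 <10,5,3>
C:5↔4 J2 <10,5,4>
R:8↔7 J1 <10,6,4>
R:5↔9 J1 <10,7,4>
3×9 − 2×7 − 1×4 = 9

M = 9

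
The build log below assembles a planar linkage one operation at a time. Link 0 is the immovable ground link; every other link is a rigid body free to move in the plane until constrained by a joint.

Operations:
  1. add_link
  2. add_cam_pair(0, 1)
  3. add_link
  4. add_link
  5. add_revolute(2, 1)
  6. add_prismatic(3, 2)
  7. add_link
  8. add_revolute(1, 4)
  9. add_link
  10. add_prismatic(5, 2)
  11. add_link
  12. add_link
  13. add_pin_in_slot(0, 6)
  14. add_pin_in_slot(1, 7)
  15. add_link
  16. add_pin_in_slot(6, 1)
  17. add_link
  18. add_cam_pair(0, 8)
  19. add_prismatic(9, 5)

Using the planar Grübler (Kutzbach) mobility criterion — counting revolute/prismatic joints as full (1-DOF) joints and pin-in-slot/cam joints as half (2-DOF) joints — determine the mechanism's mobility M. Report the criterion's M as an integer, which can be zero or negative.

M = 12

link 0 = ground. State L|J1|J2 = 1|0|0
+link1  2|0|0
C(0,1) f=2→J2  2|0|1
+link2  3|0|1
+link3  4|0|1
R(2,1) f=1→J1  4|1|1
P(3,2) f=1→J1  4|2|1
+link4  5|2|1
R(1,4) f=1→J1  5|3|1
+link5  6|3|1
P(5,2) f=1→J1  6|4|1
+link6  7|4|1
+link7  8|4|1
PS(0,6) f=2→J2  8|4|2
PS(1,7) f=2→J2  8|4|3
+link8  9|4|3
PS(6,1) f=2→J2  9|4|4
+link9  10|4|4
C(0,8) f=2→J2  10|4|5
P(9,5) f=1→J1  10|5|5
M = 3(10−1)−2·5−5 = 27−10−5 = 12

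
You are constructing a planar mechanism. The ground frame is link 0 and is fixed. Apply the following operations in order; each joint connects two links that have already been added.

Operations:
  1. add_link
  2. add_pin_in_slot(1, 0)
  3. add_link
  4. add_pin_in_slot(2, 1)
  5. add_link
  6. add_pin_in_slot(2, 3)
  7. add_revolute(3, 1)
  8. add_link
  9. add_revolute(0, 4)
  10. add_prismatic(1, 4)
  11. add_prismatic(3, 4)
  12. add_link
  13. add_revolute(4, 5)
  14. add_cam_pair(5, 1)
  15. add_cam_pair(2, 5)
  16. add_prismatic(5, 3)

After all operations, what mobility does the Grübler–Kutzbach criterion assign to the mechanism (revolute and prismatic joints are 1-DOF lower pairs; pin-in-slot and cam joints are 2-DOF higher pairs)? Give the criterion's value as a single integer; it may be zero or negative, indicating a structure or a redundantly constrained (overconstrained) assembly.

[1;0;0] (link 0 is ground)
L+ [2;0;0]
PS(1,0)∈J2 [2;0;1]
L+ [3;0;1]
PS(2,1)∈J2 [3;0;2]
L+ [4;0;2]
PS(2,3)∈J2 [4;0;3]
R(3,1)∈J1 [4;1;3]
L+ [5;1;3]
R(0,4)∈J1 [5;2;3]
P(1,4)∈J1 [5;3;3]
P(3,4)∈J1 [5;4;3]
L+ [6;4;3]
R(4,5)∈J1 [6;5;3]
C(5,1)∈J2 [6;5;4]
C(2,5)∈J2 [6;5;5]
P(5,3)∈J1 [6;6;5]
mobility = 15 − 12 − 5 = -2

M = -2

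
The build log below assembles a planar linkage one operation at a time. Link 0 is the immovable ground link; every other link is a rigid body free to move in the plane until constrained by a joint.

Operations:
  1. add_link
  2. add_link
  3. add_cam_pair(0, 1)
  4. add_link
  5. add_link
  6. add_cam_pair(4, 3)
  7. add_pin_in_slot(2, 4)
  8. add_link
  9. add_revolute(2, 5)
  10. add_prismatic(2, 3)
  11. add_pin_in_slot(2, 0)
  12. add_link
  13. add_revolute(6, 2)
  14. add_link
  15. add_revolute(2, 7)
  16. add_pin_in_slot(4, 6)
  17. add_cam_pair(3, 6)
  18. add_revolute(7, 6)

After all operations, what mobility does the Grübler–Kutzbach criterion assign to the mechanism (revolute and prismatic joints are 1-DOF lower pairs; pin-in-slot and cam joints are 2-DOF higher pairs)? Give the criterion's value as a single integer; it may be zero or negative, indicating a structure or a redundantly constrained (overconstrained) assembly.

M = 5

link 0 = ground. State L|J1|J2 = 1|0|0
+link1  2|0|0
+link2  3|0|0
C(0,1) f=2→J2  3|0|1
+link3  4|0|1
+link4  5|0|1
C(4,3) f=2→J2  5|0|2
PS(2,4) f=2→J2  5|0|3
+link5  6|0|3
R(2,5) f=1→J1  6|1|3
P(2,3) f=1→J1  6|2|3
PS(2,0) f=2→J2  6|2|4
+link6  7|2|4
R(6,2) f=1→J1  7|3|4
+link7  8|3|4
R(2,7) f=1→J1  8|4|4
PS(4,6) f=2→J2  8|4|5
C(3,6) f=2→J2  8|4|6
R(7,6) f=1→J1  8|5|6
M = 3(8−1)−2·5−6 = 21−10−6 = 5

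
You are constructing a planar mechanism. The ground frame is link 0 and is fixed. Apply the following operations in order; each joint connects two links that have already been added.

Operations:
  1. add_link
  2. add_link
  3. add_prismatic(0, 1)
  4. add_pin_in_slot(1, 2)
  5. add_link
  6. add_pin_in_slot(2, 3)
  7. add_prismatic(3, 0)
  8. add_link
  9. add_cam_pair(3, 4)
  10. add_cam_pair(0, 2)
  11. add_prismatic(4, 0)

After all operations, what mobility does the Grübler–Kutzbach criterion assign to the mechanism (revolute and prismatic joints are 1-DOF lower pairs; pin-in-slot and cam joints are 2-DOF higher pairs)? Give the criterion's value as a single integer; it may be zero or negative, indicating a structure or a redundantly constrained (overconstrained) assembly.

(L,J1,J2)=(1,0,0); link0 fixed
link1: (2,0,0)
link2: (3,0,0)
P 0-1 [J1]: (3,1,0)
PS 1-2 [J2]: (3,1,1)
link3: (4,1,1)
PS 2-3 [J2]: (4,1,2)
P 3-0 [J1]: (4,2,2)
link4: (5,2,2)
C 3-4 [J2]: (5,2,3)
C 0-2 [J2]: (5,2,4)
P 4-0 [J1]: (5,3,4)
Grübler: 3·4 − 2·3 − 4 = 2

M = 2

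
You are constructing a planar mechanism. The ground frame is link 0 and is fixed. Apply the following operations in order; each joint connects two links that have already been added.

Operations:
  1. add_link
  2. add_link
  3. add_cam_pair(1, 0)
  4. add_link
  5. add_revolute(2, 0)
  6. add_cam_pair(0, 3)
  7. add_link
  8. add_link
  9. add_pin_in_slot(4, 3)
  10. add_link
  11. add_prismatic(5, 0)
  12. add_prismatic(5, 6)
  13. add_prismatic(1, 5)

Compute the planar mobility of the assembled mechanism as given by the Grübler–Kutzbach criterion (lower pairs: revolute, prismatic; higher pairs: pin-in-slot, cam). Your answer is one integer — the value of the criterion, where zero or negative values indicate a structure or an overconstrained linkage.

link 0 = ground. State L|J1|J2 = 1|0|0
+link1  2|0|0
+link2  3|0|0
C(1,0) f=2→J2  3|0|1
+link3  4|0|1
R(2,0) f=1→J1  4|1|1
C(0,3) f=2→J2  4|1|2
+link4  5|1|2
+link5  6|1|2
PS(4,3) f=2→J2  6|1|3
+link6  7|1|3
P(5,0) f=1→J1  7|2|3
P(5,6) f=1→J1  7|3|3
P(1,5) f=1→J1  7|4|3
M = 3(7−1)−2·4−3 = 18−8−3 = 7

M = 7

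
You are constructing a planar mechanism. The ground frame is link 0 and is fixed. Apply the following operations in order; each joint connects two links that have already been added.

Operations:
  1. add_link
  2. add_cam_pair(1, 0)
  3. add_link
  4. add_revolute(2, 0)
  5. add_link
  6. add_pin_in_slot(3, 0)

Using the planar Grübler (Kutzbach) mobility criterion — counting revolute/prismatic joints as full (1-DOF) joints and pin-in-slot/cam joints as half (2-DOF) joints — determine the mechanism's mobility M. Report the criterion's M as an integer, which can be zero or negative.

M = 5

link 0 = ground. State L|J1|J2 = 1|0|0
+link1  2|0|0
C(1,0) f=2→J2  2|0|1
+link2  3|0|1
R(2,0) f=1→J1  3|1|1
+link3  4|1|1
PS(3,0) f=2→J2  4|1|2
M = 3(4−1)−2·1−2 = 9−2−2 = 5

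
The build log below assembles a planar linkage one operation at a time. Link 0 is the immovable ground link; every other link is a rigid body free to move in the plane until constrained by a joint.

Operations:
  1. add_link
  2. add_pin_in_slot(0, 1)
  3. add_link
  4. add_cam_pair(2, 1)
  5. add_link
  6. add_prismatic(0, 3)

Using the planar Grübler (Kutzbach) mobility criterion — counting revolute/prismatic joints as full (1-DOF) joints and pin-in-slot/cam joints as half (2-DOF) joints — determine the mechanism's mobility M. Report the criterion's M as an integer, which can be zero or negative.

link 0 = ground. State L|J1|J2 = 1|0|0
+link1  2|0|0
PS(0,1) f=2→J2  2|0|1
+link2  3|0|1
C(2,1) f=2→J2  3|0|2
+link3  4|0|2
P(0,3) f=1→J1  4|1|2
M = 3(4−1)−2·1−2 = 9−2−2 = 5

M = 5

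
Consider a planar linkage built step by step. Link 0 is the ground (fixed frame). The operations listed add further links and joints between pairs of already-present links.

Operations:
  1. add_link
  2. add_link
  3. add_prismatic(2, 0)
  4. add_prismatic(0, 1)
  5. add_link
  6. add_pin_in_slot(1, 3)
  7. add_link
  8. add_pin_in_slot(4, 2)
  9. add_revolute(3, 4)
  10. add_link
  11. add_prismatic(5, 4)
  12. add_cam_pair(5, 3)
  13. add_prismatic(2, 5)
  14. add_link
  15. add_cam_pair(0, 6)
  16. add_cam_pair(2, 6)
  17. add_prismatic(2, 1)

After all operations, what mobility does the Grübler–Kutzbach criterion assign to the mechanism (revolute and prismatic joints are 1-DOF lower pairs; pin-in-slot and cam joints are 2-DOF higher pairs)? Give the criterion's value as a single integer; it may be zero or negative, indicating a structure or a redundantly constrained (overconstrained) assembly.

[1;0;0] (link 0 is ground)
L+ [2;0;0]
L+ [3;0;0]
P(2,0)∈J1 [3;1;0]
P(0,1)∈J1 [3;2;0]
L+ [4;2;0]
PS(1,3)∈J2 [4;2;1]
L+ [5;2;1]
PS(4,2)∈J2 [5;2;2]
R(3,4)∈J1 [5;3;2]
L+ [6;3;2]
P(5,4)∈J1 [6;4;2]
C(5,3)∈J2 [6;4;3]
P(2,5)∈J1 [6;5;3]
L+ [7;5;3]
C(0,6)∈J2 [7;5;4]
C(2,6)∈J2 [7;5;5]
P(2,1)∈J1 [7;6;5]
mobility = 18 − 12 − 5 = 1

M = 1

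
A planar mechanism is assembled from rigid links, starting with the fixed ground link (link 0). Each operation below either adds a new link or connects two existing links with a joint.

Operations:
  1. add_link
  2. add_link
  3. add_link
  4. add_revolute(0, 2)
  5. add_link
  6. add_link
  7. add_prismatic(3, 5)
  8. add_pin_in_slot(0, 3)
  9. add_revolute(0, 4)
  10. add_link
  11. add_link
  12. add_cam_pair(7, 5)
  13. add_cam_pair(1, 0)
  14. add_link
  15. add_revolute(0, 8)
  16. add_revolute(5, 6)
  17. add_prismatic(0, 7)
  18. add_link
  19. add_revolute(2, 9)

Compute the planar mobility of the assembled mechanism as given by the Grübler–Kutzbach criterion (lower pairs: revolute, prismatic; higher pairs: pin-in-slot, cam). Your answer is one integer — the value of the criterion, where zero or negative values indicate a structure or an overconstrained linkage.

ground; <1,0,0>
#1 <2,0,0>
#2 <3,0,0>
#3 <4,0,0>
R:0↔2 J1 <4,1,0>
#4 <5,1,0>
#5 <6,1,0>
P:3↔5 J1 <6,2,0>
PS:0↔3 J2 <6,2,1>
R:0↔4 J1 <6,3,1>
#6 <7,3,1>
#7 <8,3,1>
C:7↔5 J2 <8,3,2>
C:1↔0 J2 <8,3,3>
#8 <9,3,3>
R:0↔8 J1 <9,4,3>
R:5↔6 J1 <9,5,3>
P:0↔7 J1 <9,6,3>
#9 <10,6,3>
R:2↔9 J1 <10,7,3>
3×9 − 2×7 − 1×3 = 10

M = 10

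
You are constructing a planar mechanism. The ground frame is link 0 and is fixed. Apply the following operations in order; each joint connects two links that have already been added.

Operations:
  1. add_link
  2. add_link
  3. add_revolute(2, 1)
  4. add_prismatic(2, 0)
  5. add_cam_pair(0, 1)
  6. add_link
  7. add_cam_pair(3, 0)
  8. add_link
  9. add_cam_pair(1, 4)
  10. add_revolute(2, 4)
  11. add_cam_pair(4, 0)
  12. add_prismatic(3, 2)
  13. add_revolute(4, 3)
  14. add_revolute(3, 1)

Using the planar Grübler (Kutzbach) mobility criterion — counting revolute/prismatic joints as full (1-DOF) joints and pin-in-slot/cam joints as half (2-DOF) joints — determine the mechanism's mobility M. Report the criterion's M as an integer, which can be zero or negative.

L=1 J1=0 J2=0
add link → L=2 J1=0 J2=0
add link → L=3 J1=0 J2=0
R@2,1 dof=1 J1 → L=3 J1=1 J2=0
P@2,0 dof=1 J1 → L=3 J1=2 J2=0
C@0,1 dof=2 J2 → L=3 J1=2 J2=1
add link → L=4 J1=2 J2=1
C@3,0 dof=2 J2 → L=4 J1=2 J2=2
add link → L=5 J1=2 J2=2
C@1,4 dof=2 J2 → L=5 J1=2 J2=3
R@2,4 dof=1 J1 → L=5 J1=3 J2=3
C@4,0 dof=2 J2 → L=5 J1=3 J2=4
P@3,2 dof=1 J1 → L=5 J1=4 J2=4
R@4,3 dof=1 J1 → L=5 J1=5 J2=4
R@3,1 dof=1 J1 → L=5 J1=6 J2=4
M=3(L−1)−2J1−J2=3·4−2·6−4=-4

M = -4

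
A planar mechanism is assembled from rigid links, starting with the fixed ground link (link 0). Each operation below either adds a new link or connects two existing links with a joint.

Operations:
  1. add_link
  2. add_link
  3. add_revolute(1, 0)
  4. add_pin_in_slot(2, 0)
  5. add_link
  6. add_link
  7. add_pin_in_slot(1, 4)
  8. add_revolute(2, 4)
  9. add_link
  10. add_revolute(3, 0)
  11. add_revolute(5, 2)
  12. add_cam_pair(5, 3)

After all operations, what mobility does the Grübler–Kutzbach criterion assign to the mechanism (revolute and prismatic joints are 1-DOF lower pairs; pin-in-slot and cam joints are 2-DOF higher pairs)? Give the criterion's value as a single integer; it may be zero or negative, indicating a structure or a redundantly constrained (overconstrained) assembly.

M = 4

ground; <1,0,0>
#1 <2,0,0>
#2 <3,0,0>
R:1↔0 J1 <3,1,0>
PS:2↔0 J2 <3,1,1>
#3 <4,1,1>
#4 <5,1,1>
PS:1↔4 J2 <5,1,2>
R:2↔4 J1 <5,2,2>
#5 <6,2,2>
R:3↔0 J1 <6,3,2>
R:5↔2 J1 <6,4,2>
C:5↔3 J2 <6,4,3>
3×5 − 2×4 − 1×3 = 4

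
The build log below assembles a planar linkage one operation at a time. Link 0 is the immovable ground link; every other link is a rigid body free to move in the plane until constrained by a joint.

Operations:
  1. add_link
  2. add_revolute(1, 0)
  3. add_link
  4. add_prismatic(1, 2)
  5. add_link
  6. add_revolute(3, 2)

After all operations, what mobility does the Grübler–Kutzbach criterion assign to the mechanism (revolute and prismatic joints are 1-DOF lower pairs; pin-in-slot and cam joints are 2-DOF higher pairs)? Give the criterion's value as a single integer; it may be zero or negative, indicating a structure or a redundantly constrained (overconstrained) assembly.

M = 3

(L,J1,J2)=(1,0,0); link0 fixed
link1: (2,0,0)
R 1-0 [J1]: (2,1,0)
link2: (3,1,0)
P 1-2 [J1]: (3,2,0)
link3: (4,2,0)
R 3-2 [J1]: (4,3,0)
Grübler: 3·3 − 2·3 − 0 = 3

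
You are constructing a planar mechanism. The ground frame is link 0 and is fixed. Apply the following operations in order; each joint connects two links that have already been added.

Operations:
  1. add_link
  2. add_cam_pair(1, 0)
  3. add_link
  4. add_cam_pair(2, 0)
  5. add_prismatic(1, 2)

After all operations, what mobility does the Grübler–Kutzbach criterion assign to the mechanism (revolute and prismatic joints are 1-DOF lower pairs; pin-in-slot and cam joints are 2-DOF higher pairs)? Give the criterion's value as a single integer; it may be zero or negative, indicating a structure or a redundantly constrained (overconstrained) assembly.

M = 2

link 0 = ground. State L|J1|J2 = 1|0|0
+link1  2|0|0
C(1,0) f=2→J2  2|0|1
+link2  3|0|1
C(2,0) f=2→J2  3|0|2
P(1,2) f=1→J1  3|1|2
M = 3(3−1)−2·1−2 = 6−2−2 = 2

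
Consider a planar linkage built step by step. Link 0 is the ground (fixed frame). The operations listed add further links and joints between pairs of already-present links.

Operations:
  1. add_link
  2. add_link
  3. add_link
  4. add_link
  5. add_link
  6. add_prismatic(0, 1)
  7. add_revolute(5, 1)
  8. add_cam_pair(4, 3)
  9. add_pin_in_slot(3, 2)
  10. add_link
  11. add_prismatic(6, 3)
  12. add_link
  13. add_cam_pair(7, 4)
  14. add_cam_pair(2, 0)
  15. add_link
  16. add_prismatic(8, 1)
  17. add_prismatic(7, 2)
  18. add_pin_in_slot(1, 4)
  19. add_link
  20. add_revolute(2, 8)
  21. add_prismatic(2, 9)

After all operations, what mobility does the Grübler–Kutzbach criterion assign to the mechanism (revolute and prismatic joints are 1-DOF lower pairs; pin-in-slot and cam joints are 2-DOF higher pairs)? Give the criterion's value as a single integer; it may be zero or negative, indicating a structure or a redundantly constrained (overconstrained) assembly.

M = 8

L=1 J1=0 J2=0
add link → L=2 J1=0 J2=0
add link → L=3 J1=0 J2=0
add link → L=4 J1=0 J2=0
add link → L=5 J1=0 J2=0
add link → L=6 J1=0 J2=0
P@0,1 dof=1 J1 → L=6 J1=1 J2=0
R@5,1 dof=1 J1 → L=6 J1=2 J2=0
C@4,3 dof=2 J2 → L=6 J1=2 J2=1
PS@3,2 dof=2 J2 → L=6 J1=2 J2=2
add link → L=7 J1=2 J2=2
P@6,3 dof=1 J1 → L=7 J1=3 J2=2
add link → L=8 J1=3 J2=2
C@7,4 dof=2 J2 → L=8 J1=3 J2=3
C@2,0 dof=2 J2 → L=8 J1=3 J2=4
add link → L=9 J1=3 J2=4
P@8,1 dof=1 J1 → L=9 J1=4 J2=4
P@7,2 dof=1 J1 → L=9 J1=5 J2=4
PS@1,4 dof=2 J2 → L=9 J1=5 J2=5
add link → L=10 J1=5 J2=5
R@2,8 dof=1 J1 → L=10 J1=6 J2=5
P@2,9 dof=1 J1 → L=10 J1=7 J2=5
M=3(L−1)−2J1−J2=3·9−2·7−5=8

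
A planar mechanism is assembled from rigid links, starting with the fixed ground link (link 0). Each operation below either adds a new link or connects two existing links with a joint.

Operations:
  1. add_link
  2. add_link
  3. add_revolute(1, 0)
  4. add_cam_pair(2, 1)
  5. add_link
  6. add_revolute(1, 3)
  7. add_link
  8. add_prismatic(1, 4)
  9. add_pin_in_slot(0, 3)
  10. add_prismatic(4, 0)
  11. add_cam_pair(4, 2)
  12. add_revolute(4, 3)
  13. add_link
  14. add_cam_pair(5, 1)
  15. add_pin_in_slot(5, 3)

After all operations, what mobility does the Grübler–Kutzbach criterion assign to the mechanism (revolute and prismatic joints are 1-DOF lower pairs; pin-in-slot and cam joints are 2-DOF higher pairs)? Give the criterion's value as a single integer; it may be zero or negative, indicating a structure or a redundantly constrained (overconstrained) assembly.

M = 0

L=1 J1=0 J2=0
add link → L=2 J1=0 J2=0
add link → L=3 J1=0 J2=0
R@1,0 dof=1 J1 → L=3 J1=1 J2=0
C@2,1 dof=2 J2 → L=3 J1=1 J2=1
add link → L=4 J1=1 J2=1
R@1,3 dof=1 J1 → L=4 J1=2 J2=1
add link → L=5 J1=2 J2=1
P@1,4 dof=1 J1 → L=5 J1=3 J2=1
PS@0,3 dof=2 J2 → L=5 J1=3 J2=2
P@4,0 dof=1 J1 → L=5 J1=4 J2=2
C@4,2 dof=2 J2 → L=5 J1=4 J2=3
R@4,3 dof=1 J1 → L=5 J1=5 J2=3
add link → L=6 J1=5 J2=3
C@5,1 dof=2 J2 → L=6 J1=5 J2=4
PS@5,3 dof=2 J2 → L=6 J1=5 J2=5
M=3(L−1)−2J1−J2=3·5−2·5−5=0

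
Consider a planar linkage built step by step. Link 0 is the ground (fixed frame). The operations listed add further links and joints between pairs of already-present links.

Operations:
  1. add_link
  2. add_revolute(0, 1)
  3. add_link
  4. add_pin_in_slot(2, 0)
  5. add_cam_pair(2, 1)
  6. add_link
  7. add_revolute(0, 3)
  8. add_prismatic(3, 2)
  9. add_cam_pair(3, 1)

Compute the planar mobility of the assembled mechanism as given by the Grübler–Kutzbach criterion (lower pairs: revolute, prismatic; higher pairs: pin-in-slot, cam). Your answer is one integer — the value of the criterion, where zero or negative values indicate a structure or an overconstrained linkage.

M = 0

[1;0;0] (link 0 is ground)
L+ [2;0;0]
R(0,1)∈J1 [2;1;0]
L+ [3;1;0]
PS(2,0)∈J2 [3;1;1]
C(2,1)∈J2 [3;1;2]
L+ [4;1;2]
R(0,3)∈J1 [4;2;2]
P(3,2)∈J1 [4;3;2]
C(3,1)∈J2 [4;3;3]
mobility = 9 − 6 − 3 = 0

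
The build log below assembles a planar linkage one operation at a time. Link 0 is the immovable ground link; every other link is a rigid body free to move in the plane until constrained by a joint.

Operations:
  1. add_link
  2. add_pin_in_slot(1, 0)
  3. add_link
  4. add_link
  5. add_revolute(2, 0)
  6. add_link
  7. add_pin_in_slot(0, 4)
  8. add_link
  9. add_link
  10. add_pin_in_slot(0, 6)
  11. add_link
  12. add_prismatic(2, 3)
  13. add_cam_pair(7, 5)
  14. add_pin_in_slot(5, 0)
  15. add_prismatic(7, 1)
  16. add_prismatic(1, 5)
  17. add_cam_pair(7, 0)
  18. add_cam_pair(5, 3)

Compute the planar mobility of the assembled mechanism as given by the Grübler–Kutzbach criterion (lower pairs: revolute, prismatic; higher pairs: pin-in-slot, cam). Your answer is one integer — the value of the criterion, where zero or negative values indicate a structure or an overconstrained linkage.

[1;0;0] (link 0 is ground)
L+ [2;0;0]
PS(1,0)∈J2 [2;0;1]
L+ [3;0;1]
L+ [4;0;1]
R(2,0)∈J1 [4;1;1]
L+ [5;1;1]
PS(0,4)∈J2 [5;1;2]
L+ [6;1;2]
L+ [7;1;2]
PS(0,6)∈J2 [7;1;3]
L+ [8;1;3]
P(2,3)∈J1 [8;2;3]
C(7,5)∈J2 [8;2;4]
PS(5,0)∈J2 [8;2;5]
P(7,1)∈J1 [8;3;5]
P(1,5)∈J1 [8;4;5]
C(7,0)∈J2 [8;4;6]
C(5,3)∈J2 [8;4;7]
mobility = 21 − 8 − 7 = 6

M = 6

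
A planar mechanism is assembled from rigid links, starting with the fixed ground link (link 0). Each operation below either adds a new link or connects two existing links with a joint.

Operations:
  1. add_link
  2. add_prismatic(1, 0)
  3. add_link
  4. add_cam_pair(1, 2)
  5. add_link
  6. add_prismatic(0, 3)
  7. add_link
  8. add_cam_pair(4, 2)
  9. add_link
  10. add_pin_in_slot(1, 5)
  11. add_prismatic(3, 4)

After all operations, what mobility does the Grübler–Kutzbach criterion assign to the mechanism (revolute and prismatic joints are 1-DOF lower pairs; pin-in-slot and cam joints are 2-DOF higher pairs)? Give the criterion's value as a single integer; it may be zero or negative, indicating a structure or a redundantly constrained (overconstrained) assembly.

link 0 = ground. State L|J1|J2 = 1|0|0
+link1  2|0|0
P(1,0) f=1→J1  2|1|0
+link2  3|1|0
C(1,2) f=2→J2  3|1|1
+link3  4|1|1
P(0,3) f=1→J1  4|2|1
+link4  5|2|1
C(4,2) f=2→J2  5|2|2
+link5  6|2|2
PS(1,5) f=2→J2  6|2|3
P(3,4) f=1→J1  6|3|3
M = 3(6−1)−2·3−3 = 15−6−3 = 6

M = 6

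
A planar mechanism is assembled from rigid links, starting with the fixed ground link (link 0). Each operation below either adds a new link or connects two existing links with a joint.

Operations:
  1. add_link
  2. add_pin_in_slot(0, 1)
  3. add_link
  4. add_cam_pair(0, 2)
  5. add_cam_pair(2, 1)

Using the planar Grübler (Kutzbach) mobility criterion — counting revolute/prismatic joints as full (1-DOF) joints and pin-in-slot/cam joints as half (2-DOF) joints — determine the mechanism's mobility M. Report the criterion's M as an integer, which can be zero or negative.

(L,J1,J2)=(1,0,0); link0 fixed
link1: (2,0,0)
PS 0-1 [J2]: (2,0,1)
link2: (3,0,1)
C 0-2 [J2]: (3,0,2)
C 2-1 [J2]: (3,0,3)
Grübler: 3·2 − 2·0 − 3 = 3

M = 3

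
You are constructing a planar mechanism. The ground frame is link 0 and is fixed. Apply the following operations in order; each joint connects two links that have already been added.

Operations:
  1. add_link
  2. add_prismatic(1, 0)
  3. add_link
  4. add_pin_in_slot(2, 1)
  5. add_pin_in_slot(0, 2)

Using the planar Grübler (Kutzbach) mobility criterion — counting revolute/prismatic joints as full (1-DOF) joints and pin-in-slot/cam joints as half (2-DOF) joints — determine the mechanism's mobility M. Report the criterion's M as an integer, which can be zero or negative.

M = 2

link 0 = ground. State L|J1|J2 = 1|0|0
+link1  2|0|0
P(1,0) f=1→J1  2|1|0
+link2  3|1|0
PS(2,1) f=2→J2  3|1|1
PS(0,2) f=2→J2  3|1|2
M = 3(3−1)−2·1−2 = 6−2−2 = 2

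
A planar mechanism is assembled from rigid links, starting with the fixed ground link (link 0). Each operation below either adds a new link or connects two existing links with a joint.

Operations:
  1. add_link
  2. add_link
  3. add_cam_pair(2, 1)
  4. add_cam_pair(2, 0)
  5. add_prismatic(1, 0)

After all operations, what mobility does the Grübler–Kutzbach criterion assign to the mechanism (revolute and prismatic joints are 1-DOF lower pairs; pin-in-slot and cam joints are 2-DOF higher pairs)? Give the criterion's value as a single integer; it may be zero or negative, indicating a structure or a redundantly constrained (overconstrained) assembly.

M = 2

[1;0;0] (link 0 is ground)
L+ [2;0;0]
L+ [3;0;0]
C(2,1)∈J2 [3;0;1]
C(2,0)∈J2 [3;0;2]
P(1,0)∈J1 [3;1;2]
mobility = 6 − 2 − 2 = 2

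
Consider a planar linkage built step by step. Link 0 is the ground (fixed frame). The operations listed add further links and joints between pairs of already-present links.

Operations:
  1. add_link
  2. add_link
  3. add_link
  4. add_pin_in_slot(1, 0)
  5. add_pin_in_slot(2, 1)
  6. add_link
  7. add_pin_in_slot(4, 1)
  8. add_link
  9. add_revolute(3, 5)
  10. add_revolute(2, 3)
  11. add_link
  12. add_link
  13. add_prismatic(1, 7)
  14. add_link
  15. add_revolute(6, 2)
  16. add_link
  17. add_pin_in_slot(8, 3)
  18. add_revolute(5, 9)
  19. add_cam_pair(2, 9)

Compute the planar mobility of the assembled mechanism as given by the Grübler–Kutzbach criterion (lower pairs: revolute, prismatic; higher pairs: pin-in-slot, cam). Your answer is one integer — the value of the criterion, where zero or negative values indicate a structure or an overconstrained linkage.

M = 12

[1;0;0] (link 0 is ground)
L+ [2;0;0]
L+ [3;0;0]
L+ [4;0;0]
PS(1,0)∈J2 [4;0;1]
PS(2,1)∈J2 [4;0;2]
L+ [5;0;2]
PS(4,1)∈J2 [5;0;3]
L+ [6;0;3]
R(3,5)∈J1 [6;1;3]
R(2,3)∈J1 [6;2;3]
L+ [7;2;3]
L+ [8;2;3]
P(1,7)∈J1 [8;3;3]
L+ [9;3;3]
R(6,2)∈J1 [9;4;3]
L+ [10;4;3]
PS(8,3)∈J2 [10;4;4]
R(5,9)∈J1 [10;5;4]
C(2,9)∈J2 [10;5;5]
mobility = 27 − 10 − 5 = 12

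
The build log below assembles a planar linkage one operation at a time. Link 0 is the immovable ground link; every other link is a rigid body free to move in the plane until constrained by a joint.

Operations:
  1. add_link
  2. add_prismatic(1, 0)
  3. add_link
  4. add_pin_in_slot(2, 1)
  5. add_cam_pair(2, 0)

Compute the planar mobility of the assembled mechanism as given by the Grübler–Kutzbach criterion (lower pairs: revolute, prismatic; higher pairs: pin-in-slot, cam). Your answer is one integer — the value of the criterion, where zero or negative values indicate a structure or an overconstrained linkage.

[1;0;0] (link 0 is ground)
L+ [2;0;0]
P(1,0)∈J1 [2;1;0]
L+ [3;1;0]
PS(2,1)∈J2 [3;1;1]
C(2,0)∈J2 [3;1;2]
mobility = 6 − 2 − 2 = 2

M = 2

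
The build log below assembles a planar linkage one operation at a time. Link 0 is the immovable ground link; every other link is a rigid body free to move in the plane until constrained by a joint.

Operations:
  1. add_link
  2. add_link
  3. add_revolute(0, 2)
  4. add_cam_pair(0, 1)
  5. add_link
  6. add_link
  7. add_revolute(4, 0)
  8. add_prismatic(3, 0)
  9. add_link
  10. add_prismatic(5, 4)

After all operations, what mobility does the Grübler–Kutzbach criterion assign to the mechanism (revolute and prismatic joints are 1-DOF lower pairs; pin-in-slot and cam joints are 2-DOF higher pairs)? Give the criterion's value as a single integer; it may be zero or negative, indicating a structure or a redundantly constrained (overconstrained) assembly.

M = 6

(L,J1,J2)=(1,0,0); link0 fixed
link1: (2,0,0)
link2: (3,0,0)
R 0-2 [J1]: (3,1,0)
C 0-1 [J2]: (3,1,1)
link3: (4,1,1)
link4: (5,1,1)
R 4-0 [J1]: (5,2,1)
P 3-0 [J1]: (5,3,1)
link5: (6,3,1)
P 5-4 [J1]: (6,4,1)
Grübler: 3·5 − 2·4 − 1 = 6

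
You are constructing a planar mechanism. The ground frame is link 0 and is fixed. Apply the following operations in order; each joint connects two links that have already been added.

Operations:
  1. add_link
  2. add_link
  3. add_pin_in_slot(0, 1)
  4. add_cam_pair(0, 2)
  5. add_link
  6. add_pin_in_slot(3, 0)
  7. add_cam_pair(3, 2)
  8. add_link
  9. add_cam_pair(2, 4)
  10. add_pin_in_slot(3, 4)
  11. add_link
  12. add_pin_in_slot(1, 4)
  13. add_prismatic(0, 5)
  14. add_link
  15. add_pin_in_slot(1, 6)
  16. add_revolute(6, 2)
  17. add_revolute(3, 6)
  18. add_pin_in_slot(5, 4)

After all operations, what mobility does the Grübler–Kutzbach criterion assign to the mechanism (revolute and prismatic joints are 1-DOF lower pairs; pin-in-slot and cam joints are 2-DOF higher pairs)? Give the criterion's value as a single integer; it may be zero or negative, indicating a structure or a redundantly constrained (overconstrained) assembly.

M = 3

ground; <1,0,0>
#1 <2,0,0>
#2 <3,0,0>
PS:0↔1 J2 <3,0,1>
C:0↔2 J2 <3,0,2>
#3 <4,0,2>
PS:3↔0 J2 <4,0,3>
C:3↔2 J2 <4,0,4>
#4 <5,0,4>
C:2↔4 J2 <5,0,5>
PS:3↔4 J2 <5,0,6>
#5 <6,0,6>
PS:1↔4 J2 <6,0,7>
P:0↔5 J1 <6,1,7>
#6 <7,1,7>
PS:1↔6 J2 <7,1,8>
R:6↔2 J1 <7,2,8>
R:3↔6 J1 <7,3,8>
PS:5↔4 J2 <7,3,9>
3×6 − 2×3 − 1×9 = 3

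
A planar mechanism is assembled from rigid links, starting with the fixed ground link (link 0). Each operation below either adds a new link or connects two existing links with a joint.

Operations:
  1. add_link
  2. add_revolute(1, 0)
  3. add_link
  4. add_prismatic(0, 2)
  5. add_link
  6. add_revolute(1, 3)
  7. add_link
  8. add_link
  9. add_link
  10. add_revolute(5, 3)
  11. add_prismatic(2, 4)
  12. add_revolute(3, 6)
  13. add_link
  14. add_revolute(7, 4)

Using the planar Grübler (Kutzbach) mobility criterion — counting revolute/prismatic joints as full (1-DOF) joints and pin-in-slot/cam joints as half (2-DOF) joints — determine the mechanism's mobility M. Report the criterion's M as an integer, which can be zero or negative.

M = 7

link 0 = ground. State L|J1|J2 = 1|0|0
+link1  2|0|0
R(1,0) f=1→J1  2|1|0
+link2  3|1|0
P(0,2) f=1→J1  3|2|0
+link3  4|2|0
R(1,3) f=1→J1  4|3|0
+link4  5|3|0
+link5  6|3|0
+link6  7|3|0
R(5,3) f=1→J1  7|4|0
P(2,4) f=1→J1  7|5|0
R(3,6) f=1→J1  7|6|0
+link7  8|6|0
R(7,4) f=1→J1  8|7|0
M = 3(8−1)−2·7−0 = 21−14−0 = 7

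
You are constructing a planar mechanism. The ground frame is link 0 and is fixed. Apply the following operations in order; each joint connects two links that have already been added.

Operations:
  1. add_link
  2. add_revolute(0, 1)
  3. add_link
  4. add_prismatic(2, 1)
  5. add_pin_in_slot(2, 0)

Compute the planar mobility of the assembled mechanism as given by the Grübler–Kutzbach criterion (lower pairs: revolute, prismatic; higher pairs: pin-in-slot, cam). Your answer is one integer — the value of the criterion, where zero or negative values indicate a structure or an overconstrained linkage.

M = 1

(L,J1,J2)=(1,0,0); link0 fixed
link1: (2,0,0)
R 0-1 [J1]: (2,1,0)
link2: (3,1,0)
P 2-1 [J1]: (3,2,0)
PS 2-0 [J2]: (3,2,1)
Grübler: 3·2 − 2·2 − 1 = 1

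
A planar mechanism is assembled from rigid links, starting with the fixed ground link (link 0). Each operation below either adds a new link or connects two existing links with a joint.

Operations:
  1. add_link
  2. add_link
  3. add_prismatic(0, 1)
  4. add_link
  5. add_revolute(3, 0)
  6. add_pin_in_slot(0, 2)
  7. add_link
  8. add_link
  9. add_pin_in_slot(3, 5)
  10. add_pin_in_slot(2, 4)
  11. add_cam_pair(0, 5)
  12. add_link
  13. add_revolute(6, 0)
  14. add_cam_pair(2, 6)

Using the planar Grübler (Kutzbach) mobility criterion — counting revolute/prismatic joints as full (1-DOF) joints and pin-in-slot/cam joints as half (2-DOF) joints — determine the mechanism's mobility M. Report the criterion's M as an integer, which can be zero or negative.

ground; <1,0,0>
#1 <2,0,0>
#2 <3,0,0>
P:0↔1 J1 <3,1,0>
#3 <4,1,0>
R:3↔0 J1 <4,2,0>
PS:0↔2 J2 <4,2,1>
#4 <5,2,1>
#5 <6,2,1>
PS:3↔5 J2 <6,2,2>
PS:2↔4 J2 <6,2,3>
C:0↔5 J2 <6,2,4>
#6 <7,2,4>
R:6↔0 J1 <7,3,4>
C:2↔6 J2 <7,3,5>
3×6 − 2×3 − 1×5 = 7

M = 7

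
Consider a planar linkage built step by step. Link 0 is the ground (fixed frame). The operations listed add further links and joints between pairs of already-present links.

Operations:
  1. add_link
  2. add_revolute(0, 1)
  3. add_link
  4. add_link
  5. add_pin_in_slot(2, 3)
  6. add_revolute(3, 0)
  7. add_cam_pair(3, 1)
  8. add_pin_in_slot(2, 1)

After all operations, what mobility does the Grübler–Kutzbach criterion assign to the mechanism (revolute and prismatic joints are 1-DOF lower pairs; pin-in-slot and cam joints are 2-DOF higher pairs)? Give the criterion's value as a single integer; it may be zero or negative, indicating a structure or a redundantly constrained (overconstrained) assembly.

M = 2

[1;0;0] (link 0 is ground)
L+ [2;0;0]
R(0,1)∈J1 [2;1;0]
L+ [3;1;0]
L+ [4;1;0]
PS(2,3)∈J2 [4;1;1]
R(3,0)∈J1 [4;2;1]
C(3,1)∈J2 [4;2;2]
PS(2,1)∈J2 [4;2;3]
mobility = 9 − 4 − 3 = 2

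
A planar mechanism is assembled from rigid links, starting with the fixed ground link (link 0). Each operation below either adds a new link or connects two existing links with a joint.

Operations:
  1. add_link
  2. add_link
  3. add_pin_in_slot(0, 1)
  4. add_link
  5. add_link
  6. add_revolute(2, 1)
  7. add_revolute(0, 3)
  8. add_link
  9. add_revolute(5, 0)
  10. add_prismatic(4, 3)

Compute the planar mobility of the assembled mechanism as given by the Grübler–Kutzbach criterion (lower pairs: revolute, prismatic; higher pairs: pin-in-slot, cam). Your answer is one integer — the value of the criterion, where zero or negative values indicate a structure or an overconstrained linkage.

ground; <1,0,0>
#1 <2,0,0>
#2 <3,0,0>
PS:0↔1 J2 <3,0,1>
#3 <4,0,1>
#4 <5,0,1>
R:2↔1 J1 <5,1,1>
R:0↔3 J1 <5,2,1>
#5 <6,2,1>
R:5↔0 J1 <6,3,1>
P:4↔3 J1 <6,4,1>
3×5 − 2×4 − 1×1 = 6

M = 6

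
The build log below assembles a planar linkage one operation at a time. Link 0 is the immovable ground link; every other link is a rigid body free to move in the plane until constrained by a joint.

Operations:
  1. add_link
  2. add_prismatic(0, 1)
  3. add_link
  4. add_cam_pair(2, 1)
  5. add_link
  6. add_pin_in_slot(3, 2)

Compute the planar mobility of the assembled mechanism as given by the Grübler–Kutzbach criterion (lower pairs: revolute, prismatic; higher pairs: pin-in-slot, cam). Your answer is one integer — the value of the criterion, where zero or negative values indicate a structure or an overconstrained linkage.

[1;0;0] (link 0 is ground)
L+ [2;0;0]
P(0,1)∈J1 [2;1;0]
L+ [3;1;0]
C(2,1)∈J2 [3;1;1]
L+ [4;1;1]
PS(3,2)∈J2 [4;1;2]
mobility = 9 − 2 − 2 = 5

M = 5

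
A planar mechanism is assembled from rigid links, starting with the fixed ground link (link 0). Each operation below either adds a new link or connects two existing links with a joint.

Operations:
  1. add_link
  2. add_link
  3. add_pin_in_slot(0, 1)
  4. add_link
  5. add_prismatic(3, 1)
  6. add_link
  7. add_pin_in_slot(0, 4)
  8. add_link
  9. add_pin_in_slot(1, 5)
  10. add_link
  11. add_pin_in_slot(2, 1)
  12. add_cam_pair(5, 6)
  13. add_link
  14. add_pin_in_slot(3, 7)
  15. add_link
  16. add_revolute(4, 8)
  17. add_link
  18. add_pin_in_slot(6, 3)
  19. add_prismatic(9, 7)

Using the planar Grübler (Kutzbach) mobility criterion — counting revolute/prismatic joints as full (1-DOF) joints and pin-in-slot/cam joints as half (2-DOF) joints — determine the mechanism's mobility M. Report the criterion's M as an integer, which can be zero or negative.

M = 14

[1;0;0] (link 0 is ground)
L+ [2;0;0]
L+ [3;0;0]
PS(0,1)∈J2 [3;0;1]
L+ [4;0;1]
P(3,1)∈J1 [4;1;1]
L+ [5;1;1]
PS(0,4)∈J2 [5;1;2]
L+ [6;1;2]
PS(1,5)∈J2 [6;1;3]
L+ [7;1;3]
PS(2,1)∈J2 [7;1;4]
C(5,6)∈J2 [7;1;5]
L+ [8;1;5]
PS(3,7)∈J2 [8;1;6]
L+ [9;1;6]
R(4,8)∈J1 [9;2;6]
L+ [10;2;6]
PS(6,3)∈J2 [10;2;7]
P(9,7)∈J1 [10;3;7]
mobility = 27 − 6 − 7 = 14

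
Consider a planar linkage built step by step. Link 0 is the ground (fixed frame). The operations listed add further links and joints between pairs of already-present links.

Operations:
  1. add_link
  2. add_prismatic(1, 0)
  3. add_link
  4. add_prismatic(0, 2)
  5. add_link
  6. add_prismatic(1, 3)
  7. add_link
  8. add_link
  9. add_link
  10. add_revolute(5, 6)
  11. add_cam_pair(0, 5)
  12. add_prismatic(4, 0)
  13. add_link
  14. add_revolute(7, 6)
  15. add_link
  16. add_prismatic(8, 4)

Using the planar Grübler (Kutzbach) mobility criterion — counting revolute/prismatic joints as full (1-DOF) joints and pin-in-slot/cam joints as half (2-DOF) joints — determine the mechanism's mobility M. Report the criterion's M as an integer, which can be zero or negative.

M = 9

link 0 = ground. State L|J1|J2 = 1|0|0
+link1  2|0|0
P(1,0) f=1→J1  2|1|0
+link2  3|1|0
P(0,2) f=1→J1  3|2|0
+link3  4|2|0
P(1,3) f=1→J1  4|3|0
+link4  5|3|0
+link5  6|3|0
+link6  7|3|0
R(5,6) f=1→J1  7|4|0
C(0,5) f=2→J2  7|4|1
P(4,0) f=1→J1  7|5|1
+link7  8|5|1
R(7,6) f=1→J1  8|6|1
+link8  9|6|1
P(8,4) f=1→J1  9|7|1
M = 3(9−1)−2·7−1 = 24−14−1 = 9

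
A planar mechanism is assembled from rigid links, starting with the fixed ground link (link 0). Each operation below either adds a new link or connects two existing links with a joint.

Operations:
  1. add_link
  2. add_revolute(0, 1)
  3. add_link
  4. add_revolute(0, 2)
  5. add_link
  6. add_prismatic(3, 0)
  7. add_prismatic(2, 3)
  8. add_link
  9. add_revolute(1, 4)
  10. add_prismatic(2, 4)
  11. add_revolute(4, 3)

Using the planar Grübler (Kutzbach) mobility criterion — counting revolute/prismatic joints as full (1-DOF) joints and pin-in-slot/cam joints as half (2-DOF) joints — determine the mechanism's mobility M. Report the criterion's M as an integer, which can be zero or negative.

(L,J1,J2)=(1,0,0); link0 fixed
link1: (2,0,0)
R 0-1 [J1]: (2,1,0)
link2: (3,1,0)
R 0-2 [J1]: (3,2,0)
link3: (4,2,0)
P 3-0 [J1]: (4,3,0)
P 2-3 [J1]: (4,4,0)
link4: (5,4,0)
R 1-4 [J1]: (5,5,0)
P 2-4 [J1]: (5,6,0)
R 4-3 [J1]: (5,7,0)
Grübler: 3·4 − 2·7 − 0 = -2

M = -2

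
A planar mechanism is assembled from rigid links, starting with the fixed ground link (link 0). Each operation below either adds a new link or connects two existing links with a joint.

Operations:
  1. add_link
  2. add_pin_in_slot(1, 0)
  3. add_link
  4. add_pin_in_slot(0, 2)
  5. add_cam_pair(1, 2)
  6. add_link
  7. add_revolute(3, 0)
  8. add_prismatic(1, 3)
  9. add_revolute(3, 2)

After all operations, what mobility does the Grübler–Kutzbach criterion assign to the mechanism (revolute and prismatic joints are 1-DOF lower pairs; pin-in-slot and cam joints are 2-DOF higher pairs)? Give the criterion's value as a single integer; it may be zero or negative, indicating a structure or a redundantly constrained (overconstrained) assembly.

M = 0

(L,J1,J2)=(1,0,0); link0 fixed
link1: (2,0,0)
PS 1-0 [J2]: (2,0,1)
link2: (3,0,1)
PS 0-2 [J2]: (3,0,2)
C 1-2 [J2]: (3,0,3)
link3: (4,0,3)
R 3-0 [J1]: (4,1,3)
P 1-3 [J1]: (4,2,3)
R 3-2 [J1]: (4,3,3)
Grübler: 3·3 − 2·3 − 3 = 0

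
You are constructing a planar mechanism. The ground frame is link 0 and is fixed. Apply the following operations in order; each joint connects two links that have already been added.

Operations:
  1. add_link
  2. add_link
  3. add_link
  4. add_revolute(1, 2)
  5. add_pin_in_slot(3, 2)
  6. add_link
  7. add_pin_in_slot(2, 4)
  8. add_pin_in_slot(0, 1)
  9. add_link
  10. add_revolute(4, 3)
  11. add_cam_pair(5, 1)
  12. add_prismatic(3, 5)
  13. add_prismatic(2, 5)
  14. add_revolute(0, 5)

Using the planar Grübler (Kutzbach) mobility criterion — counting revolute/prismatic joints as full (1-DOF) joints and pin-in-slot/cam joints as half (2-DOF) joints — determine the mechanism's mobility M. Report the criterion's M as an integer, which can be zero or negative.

M = 1

ground; <1,0,0>
#1 <2,0,0>
#2 <3,0,0>
#3 <4,0,0>
R:1↔2 J1 <4,1,0>
PS:3↔2 J2 <4,1,1>
#4 <5,1,1>
PS:2↔4 J2 <5,1,2>
PS:0↔1 J2 <5,1,3>
#5 <6,1,3>
R:4↔3 J1 <6,2,3>
C:5↔1 J2 <6,2,4>
P:3↔5 J1 <6,3,4>
P:2↔5 J1 <6,4,4>
R:0↔5 J1 <6,5,4>
3×5 − 2×5 − 1×4 = 1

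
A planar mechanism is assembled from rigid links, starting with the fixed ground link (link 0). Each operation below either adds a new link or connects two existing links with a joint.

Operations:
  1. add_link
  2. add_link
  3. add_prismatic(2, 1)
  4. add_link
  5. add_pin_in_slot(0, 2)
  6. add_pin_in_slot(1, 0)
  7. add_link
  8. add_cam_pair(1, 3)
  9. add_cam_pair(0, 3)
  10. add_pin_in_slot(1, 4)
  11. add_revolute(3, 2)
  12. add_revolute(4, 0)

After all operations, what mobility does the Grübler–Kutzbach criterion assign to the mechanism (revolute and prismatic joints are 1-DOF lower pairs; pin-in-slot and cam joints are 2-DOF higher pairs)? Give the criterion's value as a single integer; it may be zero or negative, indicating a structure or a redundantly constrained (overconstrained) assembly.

[1;0;0] (link 0 is ground)
L+ [2;0;0]
L+ [3;0;0]
P(2,1)∈J1 [3;1;0]
L+ [4;1;0]
PS(0,2)∈J2 [4;1;1]
PS(1,0)∈J2 [4;1;2]
L+ [5;1;2]
C(1,3)∈J2 [5;1;3]
C(0,3)∈J2 [5;1;4]
PS(1,4)∈J2 [5;1;5]
R(3,2)∈J1 [5;2;5]
R(4,0)∈J1 [5;3;5]
mobility = 12 − 6 − 5 = 1

M = 1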